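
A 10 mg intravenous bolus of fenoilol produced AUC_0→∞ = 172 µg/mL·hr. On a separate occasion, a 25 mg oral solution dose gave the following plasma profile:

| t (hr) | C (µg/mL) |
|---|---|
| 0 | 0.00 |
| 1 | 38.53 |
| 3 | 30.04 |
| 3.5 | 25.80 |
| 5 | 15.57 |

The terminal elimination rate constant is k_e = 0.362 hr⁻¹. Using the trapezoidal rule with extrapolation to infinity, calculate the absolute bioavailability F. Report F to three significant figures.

F = 0.409

Trapezoidal AUC_0→5 (oral solution):
  [0→1]: (0.00+38.53)/2 × 1 = 19.265
  [1→3]: (38.53+30.04)/2 × 2 = 68.57
  [3→3.5]: (30.04+25.80)/2 × 0.5 = 13.96
  [3.5→5]: (25.80+15.57)/2 × 1.5 = 31.0275
  Sum = 132.8225 µg/mL·hr
Tail: C_last/k_e = 15.57/0.362 = 43.011
AUC_0→∞ (oral solution) = 132.8225 + 43.011 = 175.8335 µg/mL·hr
F = (AUC_ev/D_ev)/(AUC_iv/D_iv) = (175.8335/25)/(172/10) = 7.03334/17.2 = 0.4089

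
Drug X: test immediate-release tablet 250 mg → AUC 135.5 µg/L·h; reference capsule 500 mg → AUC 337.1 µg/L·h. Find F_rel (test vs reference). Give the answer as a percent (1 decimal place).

F_rel = (AUC_test/D_test) / (AUC_ref/D_ref)
      = (135.5/250) / (337.1/500)
      = 0.542 / 0.6742 = 0.8039 = 80.39%

F_rel = 80.4%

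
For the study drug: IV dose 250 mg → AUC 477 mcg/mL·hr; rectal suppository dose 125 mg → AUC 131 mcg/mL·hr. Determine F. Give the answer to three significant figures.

F = (AUC_ev / D_ev) / (AUC_iv / D_iv)
  = (131/125) / (477/250)
  = 1.048 / 1.908 = 0.5493

F = 0.549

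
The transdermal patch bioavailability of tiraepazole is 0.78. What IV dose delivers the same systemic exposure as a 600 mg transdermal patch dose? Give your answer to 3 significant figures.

D_iv = 468 mg

Systemic exposure from an extravascular dose = F × D_ev, so the equivalent IV dose is F × D_ev.
D_iv = F × D_ev = 0.78 × 600 = 468 mg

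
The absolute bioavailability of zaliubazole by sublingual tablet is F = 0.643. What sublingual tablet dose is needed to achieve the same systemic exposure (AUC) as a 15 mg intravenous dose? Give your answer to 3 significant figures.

D_sublingual = 23.3 mg

For equal systemic exposure: F × D_ev = D_iv
D_ev = D_iv / F = 15 / 0.643 = 23.3281 mg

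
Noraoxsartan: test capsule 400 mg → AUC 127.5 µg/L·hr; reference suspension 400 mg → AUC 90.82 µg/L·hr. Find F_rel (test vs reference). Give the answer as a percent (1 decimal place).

F_rel = 140.4%

F_rel = (AUC_test/D_test) / (AUC_ref/D_ref)
      = (127.5/400) / (90.82/400)
      = 0.31875 / 0.22705 = 1.4039 = 140.39%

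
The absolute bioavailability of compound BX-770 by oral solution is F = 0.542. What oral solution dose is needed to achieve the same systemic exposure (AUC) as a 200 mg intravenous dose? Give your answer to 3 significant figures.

For equal systemic exposure: F × D_ev = D_iv
D_ev = D_iv / F = 200 / 0.542 = 369.004 mg

D_oral = 369 mg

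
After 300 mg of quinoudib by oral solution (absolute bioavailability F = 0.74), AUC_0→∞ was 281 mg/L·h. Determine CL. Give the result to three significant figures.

CL = 0.790 L/h

CL = F × Dose / AUC_0→∞
   = 0.74 × 300 / 281 = 0.790036 L/h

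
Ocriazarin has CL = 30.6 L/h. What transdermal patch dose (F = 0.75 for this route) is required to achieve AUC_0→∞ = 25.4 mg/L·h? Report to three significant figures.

Dose = 1040 mg

Dose = CL × AUC_0→∞ / F
     = 30.6 × 25.4 / 0.75 = 1036.32 mg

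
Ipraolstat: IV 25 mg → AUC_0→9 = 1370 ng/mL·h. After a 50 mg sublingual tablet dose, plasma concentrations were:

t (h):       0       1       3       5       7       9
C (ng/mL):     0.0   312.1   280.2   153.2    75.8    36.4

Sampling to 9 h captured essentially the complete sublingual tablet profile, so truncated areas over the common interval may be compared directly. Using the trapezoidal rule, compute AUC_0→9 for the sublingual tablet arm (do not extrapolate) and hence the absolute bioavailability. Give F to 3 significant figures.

Trapezoidal AUC_0→9 (sublingual tablet):
  [0→1]: (0.0+312.1)/2 × 1 = 156.05
  [1→3]: (312.1+280.2)/2 × 2 = 592.3
  [3→5]: (280.2+153.2)/2 × 2 = 433.4
  [5→7]: (153.2+75.8)/2 × 2 = 229.0
  [7→9]: (75.8+36.4)/2 × 2 = 112.2
  Sum = 1522.95 ng/mL·h
F = (AUC_ev/D_ev)/(AUC_iv/D_iv) = (1522.95/50)/(1370/25) = 30.459/54.8 = 0.5558

F = 0.556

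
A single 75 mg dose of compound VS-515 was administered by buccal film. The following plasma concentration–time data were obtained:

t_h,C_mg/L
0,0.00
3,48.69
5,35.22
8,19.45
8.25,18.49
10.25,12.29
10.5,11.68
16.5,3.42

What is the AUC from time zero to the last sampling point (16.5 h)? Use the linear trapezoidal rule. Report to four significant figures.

Trapezoidal AUC_0→16.5:
  [0→3]: (0.00+48.69)/2 × 3 = 73.035
  [3→5]: (48.69+35.22)/2 × 2 = 83.91
  [5→8]: (35.22+19.45)/2 × 3 = 82.005
  [8→8.25]: (19.45+18.49)/2 × 0.25 = 4.7425
  [8.25→10.25]: (18.49+12.29)/2 × 2 = 30.78
  [10.25→10.5]: (12.29+11.68)/2 × 0.25 = 2.99625
  [10.5→16.5]: (11.68+3.42)/2 × 6 = 45.3
  Sum = 322.76875 mg/L·h

AUC = 322.8 mg/L·h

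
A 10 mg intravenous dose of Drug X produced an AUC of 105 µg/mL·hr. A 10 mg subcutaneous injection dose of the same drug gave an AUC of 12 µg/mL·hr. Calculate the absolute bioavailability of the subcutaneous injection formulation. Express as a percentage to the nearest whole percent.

F = (AUC_ev / D_ev) / (AUC_iv / D_iv)
  = (12/10) / (105/10)
  = 1.2 / 10.5 = 0.1143
  = 11.43%

F = 11%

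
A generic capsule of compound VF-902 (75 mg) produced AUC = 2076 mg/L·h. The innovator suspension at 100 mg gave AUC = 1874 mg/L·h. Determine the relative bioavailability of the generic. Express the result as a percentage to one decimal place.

F_rel = (AUC_test/D_test) / (AUC_ref/D_ref)
      = (2076/75) / (1874/100)
      = 27.68 / 18.74 = 1.4771 = 147.71%

F_rel = 147.7%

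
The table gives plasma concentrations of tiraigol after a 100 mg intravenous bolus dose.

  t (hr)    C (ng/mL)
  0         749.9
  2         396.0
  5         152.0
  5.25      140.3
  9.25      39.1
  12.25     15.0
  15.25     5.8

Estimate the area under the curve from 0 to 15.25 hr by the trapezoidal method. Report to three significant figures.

Trapezoidal AUC_0→15.25:
  [0→2]: (749.9+396.0)/2 × 2 = 1145.9
  [2→5]: (396.0+152.0)/2 × 3 = 822.0
  [5→5.25]: (152.0+140.3)/2 × 0.25 = 36.5375
  [5.25→9.25]: (140.3+39.1)/2 × 4 = 358.8
  [9.25→12.25]: (39.1+15.0)/2 × 3 = 81.15
  [12.25→15.25]: (15.0+5.8)/2 × 3 = 31.2
  Sum = 2475.5875 ng/mL·hr

AUC = 2480 ng/mL·hr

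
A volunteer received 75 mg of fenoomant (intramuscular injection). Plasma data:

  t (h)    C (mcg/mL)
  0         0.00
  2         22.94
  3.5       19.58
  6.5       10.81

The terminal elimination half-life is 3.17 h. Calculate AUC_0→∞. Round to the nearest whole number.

Trapezoidal AUC_0→6.5:
  [0→2]: (0.00+22.94)/2 × 2 = 22.94
  [2→3.5]: (22.94+19.58)/2 × 1.5 = 31.89
  [3.5→6.5]: (19.58+10.81)/2 × 3 = 45.585
  Sum = 100.415 mcg/mL·h
k_e = ln2 / t½ = 0.693147 / 3.17 = 0.2187 h^-1
Extrapolated tail: C_last / k_e = 10.81 / 0.2187 = 49.428
AUC_0→∞ = 100.415 + 49.428 = 149.843 mcg/mL·h

AUC = 150 mcg/mL·h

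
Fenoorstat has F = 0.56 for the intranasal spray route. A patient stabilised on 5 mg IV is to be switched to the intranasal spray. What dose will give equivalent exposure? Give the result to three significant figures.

For equal systemic exposure: F × D_ev = D_iv
D_ev = D_iv / F = 5 / 0.56 = 8.92857 mg

D_intranasal = 8.93 mg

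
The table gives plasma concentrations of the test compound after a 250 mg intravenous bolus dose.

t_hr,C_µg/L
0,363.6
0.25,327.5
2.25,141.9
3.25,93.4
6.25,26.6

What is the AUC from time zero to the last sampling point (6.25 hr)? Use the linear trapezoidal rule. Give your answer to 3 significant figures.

AUC = 853 µg/L·hr

Trapezoidal AUC_0→6.25:
  [0→0.25]: (363.6+327.5)/2 × 0.25 = 86.3875
  [0.25→2.25]: (327.5+141.9)/2 × 2 = 469.4
  [2.25→3.25]: (141.9+93.4)/2 × 1 = 117.65
  [3.25→6.25]: (93.4+26.6)/2 × 3 = 180.0
  Sum = 853.4375 µg/L·hr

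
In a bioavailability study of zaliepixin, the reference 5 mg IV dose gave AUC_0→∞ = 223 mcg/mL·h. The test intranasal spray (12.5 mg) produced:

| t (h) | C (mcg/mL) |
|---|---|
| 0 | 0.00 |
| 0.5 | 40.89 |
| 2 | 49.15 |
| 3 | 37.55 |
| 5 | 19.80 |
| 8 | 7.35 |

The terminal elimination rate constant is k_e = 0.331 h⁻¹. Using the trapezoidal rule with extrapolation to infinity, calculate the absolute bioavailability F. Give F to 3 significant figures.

F = 0.433

Trapezoidal AUC_0→8 (intranasal spray):
  [0→0.5]: (0.00+40.89)/2 × 0.5 = 10.2225
  [0.5→2]: (40.89+49.15)/2 × 1.5 = 67.53
  [2→3]: (49.15+37.55)/2 × 1 = 43.35
  [3→5]: (37.55+19.80)/2 × 2 = 57.35
  [5→8]: (19.80+7.35)/2 × 3 = 40.725
  Sum = 219.1775 mcg/mL·h
Tail: C_last/k_e = 7.35/0.331 = 22.205
AUC_0→∞ (intranasal spray) = 219.1775 + 22.205 = 241.3825 mcg/mL·h
F = (AUC_ev/D_ev)/(AUC_iv/D_iv) = (241.3825/12.5)/(223/5) = 19.3106/44.6 = 0.4330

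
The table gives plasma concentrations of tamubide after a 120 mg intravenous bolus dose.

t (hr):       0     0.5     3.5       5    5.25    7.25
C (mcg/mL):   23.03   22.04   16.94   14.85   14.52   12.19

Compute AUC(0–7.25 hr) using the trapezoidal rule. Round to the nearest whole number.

Trapezoidal AUC_0→7.25:
  [0→0.5]: (23.03+22.04)/2 × 0.5 = 11.2675
  [0.5→3.5]: (22.04+16.94)/2 × 3 = 58.47
  [3.5→5]: (16.94+14.85)/2 × 1.5 = 23.8425
  [5→5.25]: (14.85+14.52)/2 × 0.25 = 3.67125
  [5.25→7.25]: (14.52+12.19)/2 × 2 = 26.71
  Sum = 123.96125 mcg/mL·hr

AUC = 124 mcg/mL·hr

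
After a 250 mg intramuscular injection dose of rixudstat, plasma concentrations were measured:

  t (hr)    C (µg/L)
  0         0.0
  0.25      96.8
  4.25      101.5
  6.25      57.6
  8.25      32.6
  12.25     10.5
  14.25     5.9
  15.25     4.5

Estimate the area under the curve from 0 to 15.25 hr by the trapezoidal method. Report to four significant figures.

Trapezoidal AUC_0→15.25:
  [0→0.25]: (0.0+96.8)/2 × 0.25 = 12.1
  [0.25→4.25]: (96.8+101.5)/2 × 4 = 396.6
  [4.25→6.25]: (101.5+57.6)/2 × 2 = 159.1
  [6.25→8.25]: (57.6+32.6)/2 × 2 = 90.2
  [8.25→12.25]: (32.6+10.5)/2 × 4 = 86.2
  [12.25→14.25]: (10.5+5.9)/2 × 2 = 16.4
  [14.25→15.25]: (5.9+4.5)/2 × 1 = 5.2
  Sum = 765.8 µg/L·hr

AUC = 765.8 µg/L·hr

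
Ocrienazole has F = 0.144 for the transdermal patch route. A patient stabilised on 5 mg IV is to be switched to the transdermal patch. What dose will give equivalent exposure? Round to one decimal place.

For equal systemic exposure: F × D_ev = D_iv
D_ev = D_iv / F = 5 / 0.144 = 34.7222 mg

D_transdermal = 34.7 mg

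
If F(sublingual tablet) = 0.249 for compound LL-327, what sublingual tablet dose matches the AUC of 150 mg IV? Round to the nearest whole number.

For equal systemic exposure: F × D_ev = D_iv
D_ev = D_iv / F = 150 / 0.249 = 602.41 mg

D_sublingual = 602 mg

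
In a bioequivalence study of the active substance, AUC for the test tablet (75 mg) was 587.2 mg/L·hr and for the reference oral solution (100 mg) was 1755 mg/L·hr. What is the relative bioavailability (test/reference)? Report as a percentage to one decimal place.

F_rel = (AUC_test/D_test) / (AUC_ref/D_ref)
      = (587.2/75) / (1755/100)
      = 7.82933 / 17.55 = 0.4461 = 44.61%

F_rel = 44.6%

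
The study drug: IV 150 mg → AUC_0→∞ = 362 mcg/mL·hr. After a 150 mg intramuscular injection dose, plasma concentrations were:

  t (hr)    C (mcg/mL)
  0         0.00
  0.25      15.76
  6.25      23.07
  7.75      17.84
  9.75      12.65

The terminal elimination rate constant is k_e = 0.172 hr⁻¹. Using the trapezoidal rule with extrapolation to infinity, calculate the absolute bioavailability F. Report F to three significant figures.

Trapezoidal AUC_0→9.75 (intramuscular injection):
  [0→0.25]: (0.00+15.76)/2 × 0.25 = 1.97
  [0.25→6.25]: (15.76+23.07)/2 × 6 = 116.49
  [6.25→7.75]: (23.07+17.84)/2 × 1.5 = 30.6825
  [7.75→9.75]: (17.84+12.65)/2 × 2 = 30.49
  Sum = 179.6325 mcg/mL·hr
Tail: C_last/k_e = 12.65/0.172 = 73.547
AUC_0→∞ (intramuscular injection) = 179.6325 + 73.547 = 253.1795 mcg/mL·hr
F = (AUC_ev/D_ev)/(AUC_iv/D_iv) = (253.1795/150)/(362/150) = 1.68786/2.41333 = 0.6994

F = 0.699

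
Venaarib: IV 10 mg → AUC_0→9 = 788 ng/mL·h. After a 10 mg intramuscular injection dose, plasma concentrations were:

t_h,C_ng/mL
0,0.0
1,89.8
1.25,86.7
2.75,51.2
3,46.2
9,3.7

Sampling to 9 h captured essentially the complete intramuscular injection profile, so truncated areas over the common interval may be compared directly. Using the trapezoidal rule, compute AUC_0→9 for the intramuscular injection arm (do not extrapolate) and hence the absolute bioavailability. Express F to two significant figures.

F = 0.42

Trapezoidal AUC_0→9 (intramuscular injection):
  [0→1]: (0.0+89.8)/2 × 1 = 44.9
  [1→1.25]: (89.8+86.7)/2 × 0.25 = 22.0625
  [1.25→2.75]: (86.7+51.2)/2 × 1.5 = 103.425
  [2.75→3]: (51.2+46.2)/2 × 0.25 = 12.175
  [3→9]: (46.2+3.7)/2 × 6 = 149.7
  Sum = 332.2625 ng/mL·h
F = (AUC_ev/D_ev)/(AUC_iv/D_iv) = (332.2625/10)/(788/10) = 33.22625/78.8 = 0.4217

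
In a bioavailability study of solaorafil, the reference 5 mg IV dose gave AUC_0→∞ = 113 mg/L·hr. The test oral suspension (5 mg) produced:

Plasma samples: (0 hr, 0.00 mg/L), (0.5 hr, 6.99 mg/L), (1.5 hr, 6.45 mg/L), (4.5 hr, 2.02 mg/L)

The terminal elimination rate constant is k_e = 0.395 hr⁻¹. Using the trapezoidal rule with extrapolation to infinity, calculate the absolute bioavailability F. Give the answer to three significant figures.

F = 0.233

Trapezoidal AUC_0→4.5 (oral suspension):
  [0→0.5]: (0.00+6.99)/2 × 0.5 = 1.7475
  [0.5→1.5]: (6.99+6.45)/2 × 1 = 6.72
  [1.5→4.5]: (6.45+2.02)/2 × 3 = 12.705
  Sum = 21.1725 mg/L·hr
Tail: C_last/k_e = 2.02/0.395 = 5.114
AUC_0→∞ (oral suspension) = 21.1725 + 5.114 = 26.2865 mg/L·hr
F = (AUC_ev/D_ev)/(AUC_iv/D_iv) = (26.2865/5)/(113/5) = 5.2573/22.6 = 0.2326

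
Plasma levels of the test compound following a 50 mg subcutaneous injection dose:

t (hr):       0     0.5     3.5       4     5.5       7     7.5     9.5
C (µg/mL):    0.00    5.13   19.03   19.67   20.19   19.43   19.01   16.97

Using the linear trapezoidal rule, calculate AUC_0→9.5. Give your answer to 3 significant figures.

AUC = 152 µg/mL·hr

Trapezoidal AUC_0→9.5:
  [0→0.5]: (0.00+5.13)/2 × 0.5 = 1.2825
  [0.5→3.5]: (5.13+19.03)/2 × 3 = 36.24
  [3.5→4]: (19.03+19.67)/2 × 0.5 = 9.675
  [4→5.5]: (19.67+20.19)/2 × 1.5 = 29.895
  [5.5→7]: (20.19+19.43)/2 × 1.5 = 29.715
  [7→7.5]: (19.43+19.01)/2 × 0.5 = 9.61
  [7.5→9.5]: (19.01+16.97)/2 × 2 = 35.98
  Sum = 152.3975 µg/mL·hr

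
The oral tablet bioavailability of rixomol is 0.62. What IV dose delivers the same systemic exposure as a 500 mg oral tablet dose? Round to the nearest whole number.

Systemic exposure from an extravascular dose = F × D_ev, so the equivalent IV dose is F × D_ev.
D_iv = F × D_ev = 0.62 × 500 = 310 mg

D_iv = 310 mg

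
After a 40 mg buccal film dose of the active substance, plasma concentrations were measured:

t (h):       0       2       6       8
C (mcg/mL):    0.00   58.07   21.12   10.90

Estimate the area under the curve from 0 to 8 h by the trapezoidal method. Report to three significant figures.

AUC = 248 mcg/mL·h

Trapezoidal AUC_0→8:
  [0→2]: (0.00+58.07)/2 × 2 = 58.07
  [2→6]: (58.07+21.12)/2 × 4 = 158.38
  [6→8]: (21.12+10.90)/2 × 2 = 32.02
  Sum = 248.47 mcg/mL·h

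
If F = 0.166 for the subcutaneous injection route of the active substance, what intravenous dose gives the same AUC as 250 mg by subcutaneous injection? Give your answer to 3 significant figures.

D_iv = 41.5 mg

Systemic exposure from an extravascular dose = F × D_ev, so the equivalent IV dose is F × D_ev.
D_iv = F × D_ev = 0.166 × 250 = 41.5 mg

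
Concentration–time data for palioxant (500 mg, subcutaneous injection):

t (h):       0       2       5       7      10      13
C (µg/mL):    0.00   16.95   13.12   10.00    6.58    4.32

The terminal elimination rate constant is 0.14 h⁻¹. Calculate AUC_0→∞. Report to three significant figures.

AUC = 157 µg/mL·h

Trapezoidal AUC_0→13:
  [0→2]: (0.00+16.95)/2 × 2 = 16.95
  [2→5]: (16.95+13.12)/2 × 3 = 45.105
  [5→7]: (13.12+10.00)/2 × 2 = 23.12
  [7→10]: (10.00+6.58)/2 × 3 = 24.87
  [10→13]: (6.58+4.32)/2 × 3 = 16.35
  Sum = 126.395 µg/mL·h
Extrapolated tail: C_last / k_e = 4.32 / 0.14 = 30.857
AUC_0→∞ = 126.395 + 30.857 = 157.252 µg/mL·h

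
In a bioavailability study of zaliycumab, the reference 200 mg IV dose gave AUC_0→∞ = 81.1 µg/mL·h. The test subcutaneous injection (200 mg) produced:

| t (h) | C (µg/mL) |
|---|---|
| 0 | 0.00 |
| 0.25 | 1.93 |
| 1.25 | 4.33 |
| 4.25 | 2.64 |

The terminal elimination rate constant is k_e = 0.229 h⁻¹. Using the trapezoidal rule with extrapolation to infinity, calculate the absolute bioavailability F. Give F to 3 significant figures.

Trapezoidal AUC_0→4.25 (subcutaneous injection):
  [0→0.25]: (0.00+1.93)/2 × 0.25 = 0.24125
  [0.25→1.25]: (1.93+4.33)/2 × 1 = 3.13
  [1.25→4.25]: (4.33+2.64)/2 × 3 = 10.455
  Sum = 13.82625 µg/mL·h
Tail: C_last/k_e = 2.64/0.229 = 11.528
AUC_0→∞ (subcutaneous injection) = 13.82625 + 11.528 = 25.35425 µg/mL·h
F = (AUC_ev/D_ev)/(AUC_iv/D_iv) = (25.35425/200)/(81.1/200) = 0.12677125/0.4055 = 0.3126

F = 0.313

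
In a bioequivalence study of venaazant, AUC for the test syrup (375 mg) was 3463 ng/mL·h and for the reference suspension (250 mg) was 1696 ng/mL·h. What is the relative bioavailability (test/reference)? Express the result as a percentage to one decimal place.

F_rel = (AUC_test/D_test) / (AUC_ref/D_ref)
      = (3463/375) / (1696/250)
      = 9.23467 / 6.784 = 1.3612 = 136.12%

F_rel = 136.1%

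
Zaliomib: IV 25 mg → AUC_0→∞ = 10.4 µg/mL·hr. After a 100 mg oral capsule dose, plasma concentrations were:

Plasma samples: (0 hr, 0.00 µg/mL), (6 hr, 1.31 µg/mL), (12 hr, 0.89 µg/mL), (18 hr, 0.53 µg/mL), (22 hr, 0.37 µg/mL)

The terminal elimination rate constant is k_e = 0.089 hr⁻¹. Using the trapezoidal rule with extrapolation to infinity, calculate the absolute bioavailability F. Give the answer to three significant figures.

Trapezoidal AUC_0→22 (oral capsule):
  [0→6]: (0.00+1.31)/2 × 6 = 3.93
  [6→12]: (1.31+0.89)/2 × 6 = 6.6
  [12→18]: (0.89+0.53)/2 × 6 = 4.26
  [18→22]: (0.53+0.37)/2 × 4 = 1.8
  Sum = 16.59 µg/mL·hr
Tail: C_last/k_e = 0.37/0.089 = 4.157
AUC_0→∞ (oral capsule) = 16.59 + 4.157 = 20.747 µg/mL·hr
F = (AUC_ev/D_ev)/(AUC_iv/D_iv) = (20.747/100)/(10.4/25) = 0.20747/0.416 = 0.4987

F = 0.499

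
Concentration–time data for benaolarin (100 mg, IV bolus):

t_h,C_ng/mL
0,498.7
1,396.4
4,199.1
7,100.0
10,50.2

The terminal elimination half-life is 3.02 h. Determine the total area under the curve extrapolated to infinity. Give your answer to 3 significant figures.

Trapezoidal AUC_0→10:
  [0→1]: (498.7+396.4)/2 × 1 = 447.55
  [1→4]: (396.4+199.1)/2 × 3 = 893.25
  [4→7]: (199.1+100.0)/2 × 3 = 448.65
  [7→10]: (100.0+50.2)/2 × 3 = 225.3
  Sum = 2014.75 ng/mL·h
k_e = ln2 / t½ = 0.693147 / 3.02 = 0.2295 h^-1
Extrapolated tail: C_last / k_e = 50.2 / 0.2295 = 218.736
AUC_0→∞ = 2014.75 + 218.736 = 2233.486 ng/mL·h

AUC = 2230 ng/mL·h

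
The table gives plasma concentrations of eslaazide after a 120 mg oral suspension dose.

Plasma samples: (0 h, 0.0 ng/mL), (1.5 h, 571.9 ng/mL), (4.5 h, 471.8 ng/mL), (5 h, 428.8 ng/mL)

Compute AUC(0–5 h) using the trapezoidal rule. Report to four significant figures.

AUC = 2220 ng/mL·h

Trapezoidal AUC_0→5:
  [0→1.5]: (0.0+571.9)/2 × 1.5 = 428.925
  [1.5→4.5]: (571.9+471.8)/2 × 3 = 1565.55
  [4.5→5]: (471.8+428.8)/2 × 0.5 = 225.15
  Sum = 2219.625 ng/mL·h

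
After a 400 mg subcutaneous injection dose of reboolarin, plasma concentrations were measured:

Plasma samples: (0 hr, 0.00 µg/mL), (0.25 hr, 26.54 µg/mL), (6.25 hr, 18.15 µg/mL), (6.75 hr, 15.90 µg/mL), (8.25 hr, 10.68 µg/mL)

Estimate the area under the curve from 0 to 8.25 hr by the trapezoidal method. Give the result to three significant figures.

AUC = 166 µg/mL·hr

Trapezoidal AUC_0→8.25:
  [0→0.25]: (0.00+26.54)/2 × 0.25 = 3.3175
  [0.25→6.25]: (26.54+18.15)/2 × 6 = 134.07
  [6.25→6.75]: (18.15+15.90)/2 × 0.5 = 8.5125
  [6.75→8.25]: (15.90+10.68)/2 × 1.5 = 19.935
  Sum = 165.835 µg/mL·hr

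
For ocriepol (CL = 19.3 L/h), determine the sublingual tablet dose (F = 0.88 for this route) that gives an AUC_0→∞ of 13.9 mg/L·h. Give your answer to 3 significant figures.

Dose = 305 mg

Dose = CL × AUC_0→∞ / F
     = 19.3 × 13.9 / 0.88 = 304.852 mg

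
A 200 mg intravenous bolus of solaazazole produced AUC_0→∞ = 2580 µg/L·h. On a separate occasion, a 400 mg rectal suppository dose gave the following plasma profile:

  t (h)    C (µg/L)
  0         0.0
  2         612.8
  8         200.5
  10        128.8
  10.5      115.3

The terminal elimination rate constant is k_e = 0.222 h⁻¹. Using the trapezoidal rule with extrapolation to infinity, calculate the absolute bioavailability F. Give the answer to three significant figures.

Trapezoidal AUC_0→10.5 (rectal suppository):
  [0→2]: (0.0+612.8)/2 × 2 = 612.8
  [2→8]: (612.8+200.5)/2 × 6 = 2439.9
  [8→10]: (200.5+128.8)/2 × 2 = 329.3
  [10→10.5]: (128.8+115.3)/2 × 0.5 = 61.025
  Sum = 3443.025 µg/L·h
Tail: C_last/k_e = 115.3/0.222 = 519.369
AUC_0→∞ (rectal suppository) = 3443.025 + 519.369 = 3962.394 µg/L·h
F = (AUC_ev/D_ev)/(AUC_iv/D_iv) = (3962.394/400)/(2580/200) = 9.905985/12.9 = 0.7679

F = 0.768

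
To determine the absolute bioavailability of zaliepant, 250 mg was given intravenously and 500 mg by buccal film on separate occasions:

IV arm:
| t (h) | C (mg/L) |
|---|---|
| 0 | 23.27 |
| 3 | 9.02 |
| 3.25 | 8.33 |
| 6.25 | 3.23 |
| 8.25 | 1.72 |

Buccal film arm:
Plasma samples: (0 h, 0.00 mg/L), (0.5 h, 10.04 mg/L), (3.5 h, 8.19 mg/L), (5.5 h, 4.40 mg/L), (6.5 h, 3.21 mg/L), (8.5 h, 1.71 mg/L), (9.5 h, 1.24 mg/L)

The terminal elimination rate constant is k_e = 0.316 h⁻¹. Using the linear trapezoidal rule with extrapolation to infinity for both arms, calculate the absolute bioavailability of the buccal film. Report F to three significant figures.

Trapezoidal AUC_0→8.25 (IV):
  [0→3]: (23.27+9.02)/2 × 3 = 48.435
  [3→3.25]: (9.02+8.33)/2 × 0.25 = 2.16875
  [3.25→6.25]: (8.33+3.23)/2 × 3 = 17.34
  [6.25→8.25]: (3.23+1.72)/2 × 2 = 4.95
  Sum = 72.89375 mg/L·h
IV tail: 1.72/0.316 = 5.443; AUC_iv,0→∞ = 72.89375 + 5.443 = 78.33675 mg/L·h
Trapezoidal AUC_0→9.5 (buccal film):
  [0→0.5]: (0.00+10.04)/2 × 0.5 = 2.51
  [0.5→3.5]: (10.04+8.19)/2 × 3 = 27.345
  [3.5→5.5]: (8.19+4.40)/2 × 2 = 12.59
  [5.5→6.5]: (4.40+3.21)/2 × 1 = 3.805
  [6.5→8.5]: (3.21+1.71)/2 × 2 = 4.92
  [8.5→9.5]: (1.71+1.24)/2 × 1 = 1.475
  Sum = 52.645 mg/L·h
buccal film tail: 1.24/0.316 = 3.924; AUC_ev,0→∞ = 52.645 + 3.924 = 56.569 mg/L·h
F = (AUC_ev/D_ev)/(AUC_iv/D_iv) = (56.569/500)/(78.33675/250) = 0.113138/0.313347 = 0.3611

F = 0.361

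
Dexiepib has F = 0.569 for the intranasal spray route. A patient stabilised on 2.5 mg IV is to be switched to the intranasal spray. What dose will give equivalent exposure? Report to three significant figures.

For equal systemic exposure: F × D_ev = D_iv
D_ev = D_iv / F = 2.5 / 0.569 = 4.39367 mg

D_intranasal = 4.39 mg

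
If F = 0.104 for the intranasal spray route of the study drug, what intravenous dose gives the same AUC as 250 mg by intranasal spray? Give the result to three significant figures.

D_iv = 26.0 mg

Systemic exposure from an extravascular dose = F × D_ev, so the equivalent IV dose is F × D_ev.
D_iv = F × D_ev = 0.104 × 250 = 26 mg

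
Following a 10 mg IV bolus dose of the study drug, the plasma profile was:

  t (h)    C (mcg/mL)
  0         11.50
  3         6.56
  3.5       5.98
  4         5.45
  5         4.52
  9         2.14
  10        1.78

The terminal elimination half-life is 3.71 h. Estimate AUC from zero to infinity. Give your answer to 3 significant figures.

Trapezoidal AUC_0→10:
  [0→3]: (11.50+6.56)/2 × 3 = 27.09
  [3→3.5]: (6.56+5.98)/2 × 0.5 = 3.135
  [3.5→4]: (5.98+5.45)/2 × 0.5 = 2.8575
  [4→5]: (5.45+4.52)/2 × 1 = 4.985
  [5→9]: (4.52+2.14)/2 × 4 = 13.32
  [9→10]: (2.14+1.78)/2 × 1 = 1.96
  Sum = 53.3475 mcg/mL·h
k_e = ln2 / t½ = 0.693147 / 3.71 = 0.1868 h^-1
Extrapolated tail: C_last / k_e = 1.78 / 0.1868 = 9.529
AUC_0→∞ = 53.3475 + 9.529 = 62.8765 mcg/mL·h

AUC = 62.9 mcg/mL·h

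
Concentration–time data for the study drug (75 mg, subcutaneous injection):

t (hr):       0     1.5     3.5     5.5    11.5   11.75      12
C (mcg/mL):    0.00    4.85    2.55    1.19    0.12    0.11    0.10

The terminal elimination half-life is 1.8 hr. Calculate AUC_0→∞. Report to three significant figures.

Trapezoidal AUC_0→12:
  [0→1.5]: (0.00+4.85)/2 × 1.5 = 3.6375
  [1.5→3.5]: (4.85+2.55)/2 × 2 = 7.4
  [3.5→5.5]: (2.55+1.19)/2 × 2 = 3.74
  [5.5→11.5]: (1.19+0.12)/2 × 6 = 3.93
  [11.5→11.75]: (0.12+0.11)/2 × 0.25 = 0.02875
  [11.75→12]: (0.11+0.10)/2 × 0.25 = 0.02625
  Sum = 18.7625 mcg/mL·hr
k_e = ln2 / t½ = 0.693147 / 1.8 = 0.3851 hr^-1
Extrapolated tail: C_last / k_e = 0.10 / 0.3851 = 0.260
AUC_0→∞ = 18.7625 + 0.260 = 19.0225 mcg/mL·hr

AUC = 19.0 mcg/mL·hr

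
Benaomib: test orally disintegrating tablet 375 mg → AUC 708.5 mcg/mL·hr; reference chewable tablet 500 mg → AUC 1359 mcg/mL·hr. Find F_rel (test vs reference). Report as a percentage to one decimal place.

F_rel = (AUC_test/D_test) / (AUC_ref/D_ref)
      = (708.5/375) / (1359/500)
      = 1.88933 / 2.718 = 0.6951 = 69.51%

F_rel = 69.5%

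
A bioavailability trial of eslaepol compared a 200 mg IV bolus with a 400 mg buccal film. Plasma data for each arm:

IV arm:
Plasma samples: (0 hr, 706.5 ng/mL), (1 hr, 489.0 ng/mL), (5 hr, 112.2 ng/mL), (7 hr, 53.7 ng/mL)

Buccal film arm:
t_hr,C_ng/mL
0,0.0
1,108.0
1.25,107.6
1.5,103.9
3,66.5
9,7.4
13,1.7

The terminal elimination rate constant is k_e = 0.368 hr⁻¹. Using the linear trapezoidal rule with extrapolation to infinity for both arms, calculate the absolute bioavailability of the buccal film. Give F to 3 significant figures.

Trapezoidal AUC_0→7 (IV):
  [0→1]: (706.5+489.0)/2 × 1 = 597.75
  [1→5]: (489.0+112.2)/2 × 4 = 1202.4
  [5→7]: (112.2+53.7)/2 × 2 = 165.9
  Sum = 1966.05 ng/mL·hr
IV tail: 53.7/0.368 = 145.924; AUC_iv,0→∞ = 1966.05 + 145.924 = 2111.974 ng/mL·hr
Trapezoidal AUC_0→13 (buccal film):
  [0→1]: (0.0+108.0)/2 × 1 = 54.0
  [1→1.25]: (108.0+107.6)/2 × 0.25 = 26.95
  [1.25→1.5]: (107.6+103.9)/2 × 0.25 = 26.4375
  [1.5→3]: (103.9+66.5)/2 × 1.5 = 127.8
  [3→9]: (66.5+7.4)/2 × 6 = 221.7
  [9→13]: (7.4+1.7)/2 × 4 = 18.2
  Sum = 475.0875 ng/mL·hr
buccal film tail: 1.7/0.368 = 4.620; AUC_ev,0→∞ = 475.0875 + 4.620 = 479.7075 ng/mL·hr
F = (AUC_ev/D_ev)/(AUC_iv/D_iv) = (479.7075/400)/(2111.974/200) = 1.19927/10.55987 = 0.1136

F = 0.114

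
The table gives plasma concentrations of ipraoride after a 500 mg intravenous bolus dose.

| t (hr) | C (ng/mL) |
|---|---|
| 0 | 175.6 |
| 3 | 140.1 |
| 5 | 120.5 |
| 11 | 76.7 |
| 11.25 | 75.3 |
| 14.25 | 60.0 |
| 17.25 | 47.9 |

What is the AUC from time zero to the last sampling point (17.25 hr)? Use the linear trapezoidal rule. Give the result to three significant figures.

AUC = 1710 ng/mL·hr

Trapezoidal AUC_0→17.25:
  [0→3]: (175.6+140.1)/2 × 3 = 473.55
  [3→5]: (140.1+120.5)/2 × 2 = 260.6
  [5→11]: (120.5+76.7)/2 × 6 = 591.6
  [11→11.25]: (76.7+75.3)/2 × 0.25 = 19.0
  [11.25→14.25]: (75.3+60.0)/2 × 3 = 202.95
  [14.25→17.25]: (60.0+47.9)/2 × 3 = 161.85
  Sum = 1709.55 ng/mL·hr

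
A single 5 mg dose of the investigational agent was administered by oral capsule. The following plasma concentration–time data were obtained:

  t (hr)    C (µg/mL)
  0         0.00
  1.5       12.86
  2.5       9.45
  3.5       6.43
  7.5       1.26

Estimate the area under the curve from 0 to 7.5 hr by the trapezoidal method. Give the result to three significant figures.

AUC = 44.1 µg/mL·hr

Trapezoidal AUC_0→7.5:
  [0→1.5]: (0.00+12.86)/2 × 1.5 = 9.645
  [1.5→2.5]: (12.86+9.45)/2 × 1 = 11.155
  [2.5→3.5]: (9.45+6.43)/2 × 1 = 7.94
  [3.5→7.5]: (6.43+1.26)/2 × 4 = 15.38
  Sum = 44.12 µg/mL·hr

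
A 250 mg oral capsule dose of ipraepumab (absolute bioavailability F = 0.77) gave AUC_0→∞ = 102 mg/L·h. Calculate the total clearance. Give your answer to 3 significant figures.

CL = F × Dose / AUC_0→∞
   = 0.77 × 250 / 102 = 1.88725 L/h

CL = 1.89 L/h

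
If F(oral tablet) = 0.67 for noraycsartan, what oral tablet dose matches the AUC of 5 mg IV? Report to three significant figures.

For equal systemic exposure: F × D_ev = D_iv
D_ev = D_iv / F = 5 / 0.67 = 7.46269 mg

D_oral = 7.46 mg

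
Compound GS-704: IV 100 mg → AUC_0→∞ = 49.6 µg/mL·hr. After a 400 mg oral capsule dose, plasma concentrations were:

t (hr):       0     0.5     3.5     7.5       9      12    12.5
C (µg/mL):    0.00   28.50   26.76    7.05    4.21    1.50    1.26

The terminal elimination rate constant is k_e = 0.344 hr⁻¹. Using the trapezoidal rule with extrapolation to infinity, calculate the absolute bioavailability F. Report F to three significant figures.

Trapezoidal AUC_0→12.5 (oral capsule):
  [0→0.5]: (0.00+28.50)/2 × 0.5 = 7.125
  [0.5→3.5]: (28.50+26.76)/2 × 3 = 82.89
  [3.5→7.5]: (26.76+7.05)/2 × 4 = 67.62
  [7.5→9]: (7.05+4.21)/2 × 1.5 = 8.445
  [9→12]: (4.21+1.50)/2 × 3 = 8.565
  [12→12.5]: (1.50+1.26)/2 × 0.5 = 0.69
  Sum = 175.335 µg/mL·hr
Tail: C_last/k_e = 1.26/0.344 = 3.663
AUC_0→∞ (oral capsule) = 175.335 + 3.663 = 178.998 µg/mL·hr
F = (AUC_ev/D_ev)/(AUC_iv/D_iv) = (178.998/400)/(49.6/100) = 0.447495/0.496 = 0.9022

F = 0.902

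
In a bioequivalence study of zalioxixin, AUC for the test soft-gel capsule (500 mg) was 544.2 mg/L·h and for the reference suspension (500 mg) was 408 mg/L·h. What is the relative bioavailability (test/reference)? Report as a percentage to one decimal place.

F_rel = (AUC_test/D_test) / (AUC_ref/D_ref)
      = (544.2/500) / (408/500)
      = 1.0884 / 0.816 = 1.3338 = 133.38%

F_rel = 133.4%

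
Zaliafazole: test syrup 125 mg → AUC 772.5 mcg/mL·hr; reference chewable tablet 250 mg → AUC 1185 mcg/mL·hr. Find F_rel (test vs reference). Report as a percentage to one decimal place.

F_rel = 130.4%

F_rel = (AUC_test/D_test) / (AUC_ref/D_ref)
      = (772.5/125) / (1185/250)
      = 6.18 / 4.74 = 1.3038 = 130.38%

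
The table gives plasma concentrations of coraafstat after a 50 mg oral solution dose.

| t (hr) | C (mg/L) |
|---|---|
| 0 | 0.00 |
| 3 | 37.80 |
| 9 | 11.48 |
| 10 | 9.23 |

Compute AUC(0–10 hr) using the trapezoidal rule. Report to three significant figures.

Trapezoidal AUC_0→10:
  [0→3]: (0.00+37.80)/2 × 3 = 56.7
  [3→9]: (37.80+11.48)/2 × 6 = 147.84
  [9→10]: (11.48+9.23)/2 × 1 = 10.355
  Sum = 214.895 mg/L·hr

AUC = 215 mg/L·hr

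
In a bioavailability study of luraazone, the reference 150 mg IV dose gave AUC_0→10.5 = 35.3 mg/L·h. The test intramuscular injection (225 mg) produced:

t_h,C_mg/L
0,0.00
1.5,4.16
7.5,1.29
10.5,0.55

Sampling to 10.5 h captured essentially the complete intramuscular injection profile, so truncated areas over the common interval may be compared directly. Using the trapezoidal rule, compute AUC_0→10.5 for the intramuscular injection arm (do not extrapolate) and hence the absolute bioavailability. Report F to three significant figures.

F = 0.420

Trapezoidal AUC_0→10.5 (intramuscular injection):
  [0→1.5]: (0.00+4.16)/2 × 1.5 = 3.12
  [1.5→7.5]: (4.16+1.29)/2 × 6 = 16.35
  [7.5→10.5]: (1.29+0.55)/2 × 3 = 2.76
  Sum = 22.23 mg/L·h
F = (AUC_ev/D_ev)/(AUC_iv/D_iv) = (22.23/225)/(35.3/150) = 0.0988/0.235333 = 0.4198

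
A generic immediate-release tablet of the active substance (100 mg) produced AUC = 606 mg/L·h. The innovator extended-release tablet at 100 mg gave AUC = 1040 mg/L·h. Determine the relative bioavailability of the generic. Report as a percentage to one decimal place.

F_rel = 58.3%

F_rel = (AUC_test/D_test) / (AUC_ref/D_ref)
      = (606/100) / (1040/100)
      = 6.06 / 10.4 = 0.5827 = 58.27%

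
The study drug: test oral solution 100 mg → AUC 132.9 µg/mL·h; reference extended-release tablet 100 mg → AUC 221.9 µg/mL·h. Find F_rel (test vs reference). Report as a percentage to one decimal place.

F_rel = 59.9%

F_rel = (AUC_test/D_test) / (AUC_ref/D_ref)
      = (132.9/100) / (221.9/100)
      = 1.329 / 2.219 = 0.5989 = 59.89%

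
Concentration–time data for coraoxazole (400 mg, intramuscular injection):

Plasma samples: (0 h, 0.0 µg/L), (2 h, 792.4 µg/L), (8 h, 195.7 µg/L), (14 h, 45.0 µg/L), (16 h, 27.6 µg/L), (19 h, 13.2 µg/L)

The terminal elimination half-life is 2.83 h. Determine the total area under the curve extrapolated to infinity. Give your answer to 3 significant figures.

Trapezoidal AUC_0→19:
  [0→2]: (0.0+792.4)/2 × 2 = 792.4
  [2→8]: (792.4+195.7)/2 × 6 = 2964.3
  [8→14]: (195.7+45.0)/2 × 6 = 722.1
  [14→16]: (45.0+27.6)/2 × 2 = 72.6
  [16→19]: (27.6+13.2)/2 × 3 = 61.2
  Sum = 4612.6 µg/L·h
k_e = ln2 / t½ = 0.693147 / 2.83 = 0.2449 h^-1
Extrapolated tail: C_last / k_e = 13.2 / 0.2449 = 53.900
AUC_0→∞ = 4612.6 + 53.900 = 4666.5 µg/L·h

AUC = 4670 µg/L·h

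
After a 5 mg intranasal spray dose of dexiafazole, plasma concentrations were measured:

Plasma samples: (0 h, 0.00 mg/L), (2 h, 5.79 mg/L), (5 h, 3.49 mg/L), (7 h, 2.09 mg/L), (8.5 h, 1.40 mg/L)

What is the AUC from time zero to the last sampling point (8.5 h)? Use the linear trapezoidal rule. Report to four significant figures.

Trapezoidal AUC_0→8.5:
  [0→2]: (0.00+5.79)/2 × 2 = 5.79
  [2→5]: (5.79+3.49)/2 × 3 = 13.92
  [5→7]: (3.49+2.09)/2 × 2 = 5.58
  [7→8.5]: (2.09+1.40)/2 × 1.5 = 2.6175
  Sum = 27.9075 mg/L·h

AUC = 27.91 mg/L·h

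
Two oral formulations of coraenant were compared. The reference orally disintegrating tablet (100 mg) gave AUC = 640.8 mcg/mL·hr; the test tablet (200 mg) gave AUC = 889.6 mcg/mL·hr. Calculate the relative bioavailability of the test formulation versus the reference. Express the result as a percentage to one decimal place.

F_rel = 69.4%

F_rel = (AUC_test/D_test) / (AUC_ref/D_ref)
      = (889.6/200) / (640.8/100)
      = 4.448 / 6.408 = 0.6941 = 69.41%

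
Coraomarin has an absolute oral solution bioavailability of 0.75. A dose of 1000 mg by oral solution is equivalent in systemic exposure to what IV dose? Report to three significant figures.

Systemic exposure from an extravascular dose = F × D_ev, so the equivalent IV dose is F × D_ev.
D_iv = F × D_ev = 0.75 × 1000 = 750 mg

D_iv = 750 mg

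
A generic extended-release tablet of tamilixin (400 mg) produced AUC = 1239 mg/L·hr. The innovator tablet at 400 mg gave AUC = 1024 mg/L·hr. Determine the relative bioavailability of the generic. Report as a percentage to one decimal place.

F_rel = 121.0%

F_rel = (AUC_test/D_test) / (AUC_ref/D_ref)
      = (1239/400) / (1024/400)
      = 3.0975 / 2.56 = 1.2100 = 121.00%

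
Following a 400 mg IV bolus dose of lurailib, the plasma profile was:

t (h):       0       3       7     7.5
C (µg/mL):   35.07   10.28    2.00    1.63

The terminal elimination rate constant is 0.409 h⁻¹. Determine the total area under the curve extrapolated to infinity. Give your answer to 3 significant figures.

Trapezoidal AUC_0→7.5:
  [0→3]: (35.07+10.28)/2 × 3 = 68.025
  [3→7]: (10.28+2.00)/2 × 4 = 24.56
  [7→7.5]: (2.00+1.63)/2 × 0.5 = 0.9075
  Sum = 93.4925 µg/mL·h
Extrapolated tail: C_last / k_e = 1.63 / 0.409 = 3.985
AUC_0→∞ = 93.4925 + 3.985 = 97.4775 µg/mL·h

AUC = 97.5 µg/mL·h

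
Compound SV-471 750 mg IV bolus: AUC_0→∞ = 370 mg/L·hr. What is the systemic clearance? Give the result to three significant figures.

CL = Dose_iv / AUC_0→∞
   = 750 / 370 = 2.02703 L/hr

CL = 2.03 L/hr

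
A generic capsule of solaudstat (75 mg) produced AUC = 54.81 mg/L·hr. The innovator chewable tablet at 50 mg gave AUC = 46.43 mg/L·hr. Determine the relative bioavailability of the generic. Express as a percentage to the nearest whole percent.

F_rel = 79%

F_rel = (AUC_test/D_test) / (AUC_ref/D_ref)
      = (54.81/75) / (46.43/50)
      = 0.7308 / 0.9286 = 0.7870 = 78.70%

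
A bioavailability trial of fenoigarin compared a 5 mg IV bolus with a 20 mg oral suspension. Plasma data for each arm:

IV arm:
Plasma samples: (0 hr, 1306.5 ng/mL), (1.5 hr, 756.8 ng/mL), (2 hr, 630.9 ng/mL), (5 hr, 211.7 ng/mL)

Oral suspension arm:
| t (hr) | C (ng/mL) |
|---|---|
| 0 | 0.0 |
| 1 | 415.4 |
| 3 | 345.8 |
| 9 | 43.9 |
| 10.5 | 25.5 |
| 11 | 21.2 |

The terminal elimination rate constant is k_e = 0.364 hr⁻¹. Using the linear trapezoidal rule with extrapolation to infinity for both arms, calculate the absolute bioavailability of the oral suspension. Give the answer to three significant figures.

F = 0.151

Trapezoidal AUC_0→5 (IV):
  [0→1.5]: (1306.5+756.8)/2 × 1.5 = 1547.475
  [1.5→2]: (756.8+630.9)/2 × 0.5 = 346.925
  [2→5]: (630.9+211.7)/2 × 3 = 1263.9
  Sum = 3158.3 ng/mL·hr
IV tail: 211.7/0.364 = 581.593; AUC_iv,0→∞ = 3158.3 + 581.593 = 3739.893 ng/mL·hr
Trapezoidal AUC_0→11 (oral suspension):
  [0→1]: (0.0+415.4)/2 × 1 = 207.7
  [1→3]: (415.4+345.8)/2 × 2 = 761.2
  [3→9]: (345.8+43.9)/2 × 6 = 1169.1
  [9→10.5]: (43.9+25.5)/2 × 1.5 = 52.05
  [10.5→11]: (25.5+21.2)/2 × 0.5 = 11.675
  Sum = 2201.725 ng/mL·hr
oral suspension tail: 21.2/0.364 = 58.242; AUC_ev,0→∞ = 2201.725 + 58.242 = 2259.967 ng/mL·hr
F = (AUC_ev/D_ev)/(AUC_iv/D_iv) = (2259.967/20)/(3739.893/5) = 112.99835/747.9786 = 0.1511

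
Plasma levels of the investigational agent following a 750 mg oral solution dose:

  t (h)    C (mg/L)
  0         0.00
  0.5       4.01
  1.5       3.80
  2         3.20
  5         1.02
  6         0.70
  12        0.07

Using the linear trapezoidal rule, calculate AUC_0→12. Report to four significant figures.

Trapezoidal AUC_0→12:
  [0→0.5]: (0.00+4.01)/2 × 0.5 = 1.0025
  [0.5→1.5]: (4.01+3.80)/2 × 1 = 3.905
  [1.5→2]: (3.80+3.20)/2 × 0.5 = 1.75
  [2→5]: (3.20+1.02)/2 × 3 = 6.33
  [5→6]: (1.02+0.70)/2 × 1 = 0.86
  [6→12]: (0.70+0.07)/2 × 6 = 2.31
  Sum = 16.1575 mg/L·h

AUC = 16.16 mg/L·h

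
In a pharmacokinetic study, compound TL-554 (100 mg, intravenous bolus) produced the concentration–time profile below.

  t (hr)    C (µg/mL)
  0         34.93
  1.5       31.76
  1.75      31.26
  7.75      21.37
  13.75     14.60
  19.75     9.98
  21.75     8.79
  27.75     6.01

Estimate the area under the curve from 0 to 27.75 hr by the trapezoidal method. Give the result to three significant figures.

Trapezoidal AUC_0→27.75:
  [0→1.5]: (34.93+31.76)/2 × 1.5 = 50.0175
  [1.5→1.75]: (31.76+31.26)/2 × 0.25 = 7.8775
  [1.75→7.75]: (31.26+21.37)/2 × 6 = 157.89
  [7.75→13.75]: (21.37+14.60)/2 × 6 = 107.91
  [13.75→19.75]: (14.60+9.98)/2 × 6 = 73.74
  [19.75→21.75]: (9.98+8.79)/2 × 2 = 18.77
  [21.75→27.75]: (8.79+6.01)/2 × 6 = 44.4
  Sum = 460.605 µg/mL·hr

AUC = 461 µg/mL·hr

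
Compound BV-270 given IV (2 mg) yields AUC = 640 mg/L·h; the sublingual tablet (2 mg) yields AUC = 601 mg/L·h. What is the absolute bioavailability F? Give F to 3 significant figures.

F = 0.939

F = (AUC_ev / D_ev) / (AUC_iv / D_iv)
  = (601/2) / (640/2)
  = 300.5 / 320 = 0.9391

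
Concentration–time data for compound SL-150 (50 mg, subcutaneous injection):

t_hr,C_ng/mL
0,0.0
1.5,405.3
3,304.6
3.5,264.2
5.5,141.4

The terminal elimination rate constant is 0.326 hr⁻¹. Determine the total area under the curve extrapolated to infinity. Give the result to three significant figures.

Trapezoidal AUC_0→5.5:
  [0→1.5]: (0.0+405.3)/2 × 1.5 = 303.975
  [1.5→3]: (405.3+304.6)/2 × 1.5 = 532.425
  [3→3.5]: (304.6+264.2)/2 × 0.5 = 142.2
  [3.5→5.5]: (264.2+141.4)/2 × 2 = 405.6
  Sum = 1384.2 ng/mL·hr
Extrapolated tail: C_last / k_e = 141.4 / 0.326 = 433.742
AUC_0→∞ = 1384.2 + 433.742 = 1817.942 ng/mL·hr

AUC = 1820 ng/mL·hr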